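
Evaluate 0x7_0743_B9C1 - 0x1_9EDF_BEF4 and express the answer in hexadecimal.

0x56863FACD

Subtract column by column in base 16:
  1-4 → D (borrow)
  C-F-1 → C (borrow)
  9-E-1 → A (borrow)
  B-B-1 → F (borrow)
  3-F-1 → 3 (borrow)
  4-D-1 → 6 (borrow)
  7-E-1 → 8 (borrow)
  0-9-1 → 6 (borrow)
  7-1-1 → 5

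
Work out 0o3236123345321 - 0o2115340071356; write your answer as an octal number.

0o1120563253743

Subtract column by column in base 8:
  1-6 → 3 (borrow)
  2-5-1 → 4 (borrow)
  3-3-1 → 7 (borrow)
  5-1-1 → 3
  4-7 → 5 (borrow)
  3-0-1 → 2
  3-0 → 3
  2-4 → 6 (borrow)
  1-3-1 → 5 (borrow)
  6-5-1 → 0
  3-1 → 2
  2-1 → 1
  3-2 → 1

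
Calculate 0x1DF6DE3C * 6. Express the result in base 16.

Multiply each base-16 digit by 6, carrying:
  C×6 = 72 → write 8 carry 4
  3×6+4 = 22 → write 6 carry 1
  E×6+1 = 85 → write 5 carry 5
  D×6+5 = 83 → write 3 carry 5
  6×6+5 = 41 → write 9 carry 2
  F×6+2 = 92 → write C carry 5
  D×6+5 = 83 → write 3 carry 5
  1×6+5 = 11 → write B

0xB3C93568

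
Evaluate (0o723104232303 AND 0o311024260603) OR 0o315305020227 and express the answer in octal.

0o723104232303 AND 0o311024260603 = 0o301004220203.
Then OR with 0o315305020227.

0o315305220227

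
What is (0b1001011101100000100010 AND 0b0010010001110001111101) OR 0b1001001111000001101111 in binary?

0b1001011101100000100010 AND 0b0010010001110001111101 = 0b0000010001100000100000.
Then OR with 0b1001001111000001101111.

0b1001011111100001101111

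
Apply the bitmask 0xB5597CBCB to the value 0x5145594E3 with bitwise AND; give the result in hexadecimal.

0x1141580C3

AND each hex digit independently (no carries):
  5&B=1, 1&5=1, 4&5=4, 5&9=1, 5&7=5, 9&C=8, 4&B=0, E&C=C, 3&B=3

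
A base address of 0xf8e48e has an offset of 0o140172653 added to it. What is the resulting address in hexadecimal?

0o140172653 = 0x180f5ab in hexadecimal.
Add column by column in base 16, right to left:
  e+b = 9 carry 1
  8+a+1 = 3 carry 1
  4+5+1 = a
  e+f = d carry 1
  8+0+1 = 9
  f+8 = 7 carry 1
  0+1+1 = 2

0x279da39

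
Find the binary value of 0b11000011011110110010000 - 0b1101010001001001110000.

Subtract column by column in base 2:
  0-0 → 0
  0-0 → 0
  0-0 → 0
  0-0 → 0
  1-1 → 0
  0-1 → 1 (borrow)
  0-1-1 → 0 (borrow)
  1-0-1 → 0
  1-0 → 1
  0-1 → 1 (borrow)
  1-0-1 → 0
  1-0 → 1
  1-1 → 0
  1-0 → 1
  0-0 → 0
  1-0 → 1
  1-1 → 0
  0-0 → 0
  0-1 → 1 (borrow)
  0-0-1 → 1 (borrow)
  0-1-1 → 0 (borrow)
  1-1-1 → 1 (borrow)
  1-0-1 → 0

0b1011001010101100100000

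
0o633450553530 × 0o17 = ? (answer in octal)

Multiply each base-8 digit by 15, carrying:
  0×15 = 0 → write 0
  3×15 = 45 → write 5 carry 5
  5×15+5 = 80 → write 0 carry 10
  3×15+10 = 55 → write 7 carry 6
  5×15+6 = 81 → write 1 carry 10
  5×15+10 = 85 → write 5 carry 10
  0×15+10 = 10 → write 2 carry 1
  5×15+1 = 76 → write 4 carry 9
  4×15+9 = 69 → write 5 carry 8
  3×15+8 = 53 → write 5 carry 6
  3×15+6 = 51 → write 3 carry 6
  6×15+6 = 96 → write 0 carry 12
  remaining carry: 14

0o14035542517050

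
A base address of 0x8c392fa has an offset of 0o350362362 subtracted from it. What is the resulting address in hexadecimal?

0x521ae08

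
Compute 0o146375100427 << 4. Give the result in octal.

0o3147722010560

4 bits is not a whole number of base-8 digits; in binary: 1100110011111101001000000100010111 << 4 = 11001100111111010010000001000101110000.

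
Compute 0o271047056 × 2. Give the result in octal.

0o562116134

Multiply each base-8 digit by 2, carrying:
  6×2 = 12 → write 4 carry 1
  5×2+1 = 11 → write 3 carry 1
  0×2+1 = 1 → write 1
  7×2 = 14 → write 6 carry 1
  4×2+1 = 9 → write 1 carry 1
  0×2+1 = 1 → write 1
  1×2 = 2 → write 2
  7×2 = 14 → write 6 carry 1
  2×2+1 = 5 → write 5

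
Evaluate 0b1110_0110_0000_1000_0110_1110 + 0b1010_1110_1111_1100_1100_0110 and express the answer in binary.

Add column by column in base 2, right to left:
  0+0 = 0
  1+1 = 0 carry 1
  1+1+1 = 1 carry 1
  1+0+1 = 0 carry 1
  0+0+1 = 1
  1+0 = 1
  1+1 = 0 carry 1
  0+1+1 = 0 carry 1
  0+0+1 = 1
  0+0 = 0
  0+1 = 1
  1+1 = 0 carry 1
  0+1+1 = 0 carry 1
  0+1+1 = 0 carry 1
  0+1+1 = 0 carry 1
  0+1+1 = 0 carry 1
  0+0+1 = 1
  1+1 = 0 carry 1
  1+1+1 = 1 carry 1
  0+1+1 = 0 carry 1
  0+0+1 = 1
  1+1 = 0 carry 1
  1+0+1 = 0 carry 1
  1+1+1 = 1 carry 1
  final carry 1

0b1100101010000010100110100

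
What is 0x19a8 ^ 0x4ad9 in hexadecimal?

0x5371

XOR each hex digit independently (no carries):
  1^4=5, 9^a=3, a^d=7, 8^9=1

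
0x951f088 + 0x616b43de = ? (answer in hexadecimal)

0x6abd3466

Add column by column in base 16, right to left:
  8+e = 6 carry 1
  8+d+1 = 6 carry 1
  0+3+1 = 4
  f+4 = 3 carry 1
  1+b+1 = d
  5+6 = b
  9+1 = a
  0+6 = 6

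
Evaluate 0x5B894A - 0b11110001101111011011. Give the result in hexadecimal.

0b11110001101111011011 = 0xF1BDB in hexadecimal.
Subtract column by column in base 16:
  A-B → F (borrow)
  4-D-1 → 6 (borrow)
  9-B-1 → D (borrow)
  8-1-1 → 6
  B-F → C (borrow)
  5-0-1 → 4

0x4C6D6F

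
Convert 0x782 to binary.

0b11110000010

Expand each hex digit to 4 bits: 7=0111 8=1000 2=0010.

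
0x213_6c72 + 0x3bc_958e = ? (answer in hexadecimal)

Add column by column in base 16, right to left:
  2+e = 0 carry 1
  7+8+1 = 0 carry 1
  c+5+1 = 2 carry 1
  6+9+1 = 0 carry 1
  3+c+1 = 0 carry 1
  1+b+1 = d
  2+3 = 5

0x5d00200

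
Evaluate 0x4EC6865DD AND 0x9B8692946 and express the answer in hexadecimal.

AND each hex digit independently (no carries):
  4&9=0, E&B=A, C&8=8, 6&6=6, 8&9=8, 6&2=2, 5&9=1, D&4=4, D&6=4

0x0A8682144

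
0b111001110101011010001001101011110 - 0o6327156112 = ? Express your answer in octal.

0o63324033424

0b111001110101011010001001101011110 = 0o71653211536 in octal.
Subtract column by column in base 8:
  6-2 → 4
  3-1 → 2
  5-1 → 4
  1-6 → 3 (borrow)
  1-5-1 → 3 (borrow)
  2-1-1 → 0
  3-7 → 4 (borrow)
  5-2-1 → 2
  6-3 → 3
  1-6 → 3 (borrow)
  7-0-1 → 6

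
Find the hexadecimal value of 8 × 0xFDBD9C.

Multiply each base-16 digit by 8, carrying:
  C×8 = 96 → write 0 carry 6
  9×8+6 = 78 → write E carry 4
  D×8+4 = 108 → write C carry 6
  B×8+6 = 94 → write E carry 5
  D×8+5 = 109 → write D carry 6
  F×8+6 = 126 → write E carry 7
  remaining carry: 7

0x7EDECE0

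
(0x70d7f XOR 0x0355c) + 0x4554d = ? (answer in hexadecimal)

First 0x70d7f XOR 0x0355c = 0x73823.
Add column by column in base 16, right to left:
  3+d = 0 carry 1
  2+4+1 = 7
  8+5 = d
  3+5 = 8
  7+4 = b

0xb8d70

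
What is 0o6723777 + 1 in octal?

The trailing 3 digits are 7 (max in base 8), so adding 1 cascades: they roll to 0 and the next digit up increments.

0o6724000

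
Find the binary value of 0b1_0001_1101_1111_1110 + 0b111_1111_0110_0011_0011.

0b10010001010000110001

Add column by column in base 2, right to left:
  0+1 = 1
  1+1 = 0 carry 1
  1+0+1 = 0 carry 1
  1+0+1 = 0 carry 1
  1+1+1 = 1 carry 1
  1+1+1 = 1 carry 1
  1+0+1 = 0 carry 1
  1+0+1 = 0 carry 1
  1+0+1 = 0 carry 1
  0+1+1 = 0 carry 1
  1+1+1 = 1 carry 1
  1+0+1 = 0 carry 1
  1+1+1 = 1 carry 1
  0+1+1 = 0 carry 1
  0+1+1 = 0 carry 1
  0+1+1 = 0 carry 1
  1+1+1 = 1 carry 1
  0+1+1 = 0 carry 1
  0+1+1 = 0 carry 1
  final carry 1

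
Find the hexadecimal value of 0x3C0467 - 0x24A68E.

Subtract column by column in base 16:
  7-E → 9 (borrow)
  6-8-1 → D (borrow)
  4-6-1 → D (borrow)
  0-A-1 → 5 (borrow)
  C-4-1 → 7
  3-2 → 1

0x175DD9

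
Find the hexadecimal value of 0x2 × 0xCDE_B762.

Multiply each base-16 digit by 2, carrying:
  2×2 = 4 → write 4
  6×2 = 12 → write C
  7×2 = 14 → write E
  B×2 = 22 → write 6 carry 1
  E×2+1 = 29 → write D carry 1
  D×2+1 = 27 → write B carry 1
  C×2+1 = 25 → write 9 carry 1
  remaining carry: 1

0x19BD6EC4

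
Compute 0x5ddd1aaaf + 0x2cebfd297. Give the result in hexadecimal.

0x8ac917d46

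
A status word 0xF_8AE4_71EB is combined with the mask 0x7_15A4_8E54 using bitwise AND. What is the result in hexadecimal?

0x700A40040

AND each hex digit independently (no carries):
  F&7=7, 8&1=0, A&5=0, E&A=A, 4&4=4, 7&8=0, 1&E=0, E&5=4, B&4=0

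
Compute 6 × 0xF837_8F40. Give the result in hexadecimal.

0x5D14D5B80

Multiply each base-16 digit by 6, carrying:
  0×6 = 0 → write 0
  4×6 = 24 → write 8 carry 1
  F×6+1 = 91 → write B carry 5
  8×6+5 = 53 → write 5 carry 3
  7×6+3 = 45 → write D carry 2
  3×6+2 = 20 → write 4 carry 1
  8×6+1 = 49 → write 1 carry 3
  F×6+3 = 93 → write D carry 5
  remaining carry: 5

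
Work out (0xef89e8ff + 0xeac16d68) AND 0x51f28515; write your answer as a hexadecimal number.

Add column by column in base 16, right to left:
  f+8 = 7 carry 1
  f+6+1 = 6 carry 1
  8+d+1 = 6 carry 1
  e+6+1 = 5 carry 1
  9+1+1 = b
  8+c = 4 carry 1
  f+a+1 = a carry 1
  e+e+1 = d carry 1
  final carry 1
Sum = 0x1da4b5667; now AND with 0x51f28515:
  1&0=0, d&5=5, a&1=0, 4&f=4, b&2=2, 5&8=0, 6&5=4, 6&1=0, 7&5=5

0x50420405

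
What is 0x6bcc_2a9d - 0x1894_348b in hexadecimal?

Subtract column by column in base 16:
  d-b → 2
  9-8 → 1
  a-4 → 6
  2-3 → f (borrow)
  c-4-1 → 7
  c-9 → 3
  b-8 → 3
  6-1 → 5

0x5337f612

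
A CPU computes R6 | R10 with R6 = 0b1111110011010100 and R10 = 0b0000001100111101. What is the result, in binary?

OR bit by bit (1 where either bit is 1):
  1111110011010100
| 0000001100111101
= 1111111111111101

0b1111111111111101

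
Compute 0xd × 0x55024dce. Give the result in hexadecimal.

0x4511df376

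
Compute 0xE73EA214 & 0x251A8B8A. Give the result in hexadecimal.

0x251A8200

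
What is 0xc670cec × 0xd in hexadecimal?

Multiply each base-16 digit by 13, carrying:
  c×13 = 156 → write c carry 9
  e×13+9 = 191 → write f carry 11
  c×13+11 = 167 → write 7 carry 10
  0×13+10 = 10 → write a
  7×13 = 91 → write b carry 5
  6×13+5 = 83 → write 3 carry 5
  c×13+5 = 161 → write 1 carry 10
  remaining carry: a

0xa13ba7fc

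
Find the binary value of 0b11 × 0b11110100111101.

Multiply each base-2 digit by 3, carrying:
  1×3 = 3 → write 1 carry 1
  0×3+1 = 1 → write 1
  1×3 = 3 → write 1 carry 1
  1×3+1 = 4 → write 0 carry 2
  1×3+2 = 5 → write 1 carry 2
  1×3+2 = 5 → write 1 carry 2
  0×3+2 = 2 → write 0 carry 1
  0×3+1 = 1 → write 1
  1×3 = 3 → write 1 carry 1
  0×3+1 = 1 → write 1
  1×3 = 3 → write 1 carry 1
  1×3+1 = 4 → write 0 carry 2
  1×3+2 = 5 → write 1 carry 2
  1×3+2 = 5 → write 1 carry 2
  remaining carry: 10

0b1011011110110111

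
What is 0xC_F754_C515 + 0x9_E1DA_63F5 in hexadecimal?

0x16D92F290A

Add column by column in base 16, right to left:
  5+5 = A
  1+F = 0 carry 1
  5+3+1 = 9
  C+6 = 2 carry 1
  4+A+1 = F
  5+D = 2 carry 1
  7+1+1 = 9
  F+E = D carry 1
  C+9+1 = 6 carry 1
  final carry 1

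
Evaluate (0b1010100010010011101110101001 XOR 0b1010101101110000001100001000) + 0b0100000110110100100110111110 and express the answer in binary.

0b100010110011000001001011111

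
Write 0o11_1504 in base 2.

Each octal digit is 3 bits: 1=001 1=001 1=001 5=101 0=000 4=100.

0b1001001101000100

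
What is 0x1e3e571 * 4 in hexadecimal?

0x78f95c4

Multiply each base-16 digit by 4, carrying:
  1×4 = 4 → write 4
  7×4 = 28 → write c carry 1
  5×4+1 = 21 → write 5 carry 1
  e×4+1 = 57 → write 9 carry 3
  3×4+3 = 15 → write f
  e×4 = 56 → write 8 carry 3
  1×4+3 = 7 → write 7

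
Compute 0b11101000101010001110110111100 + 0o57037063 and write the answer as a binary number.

0o57037063 = 0b101111000011111000110011 in binary.
Add column by column in base 2, right to left:
  0+1 = 1
  0+1 = 1
  1+0 = 1
  1+0 = 1
  1+1 = 0 carry 1
  1+1+1 = 1 carry 1
  0+0+1 = 1
  1+0 = 1
  1+0 = 1
  0+1 = 1
  1+1 = 0 carry 1
  1+1+1 = 1 carry 1
  1+1+1 = 1 carry 1
  0+1+1 = 0 carry 1
  0+0+1 = 1
  0+0 = 0
  1+0 = 1
  0+0 = 0
  1+1 = 0 carry 1
  0+1+1 = 0 carry 1
  1+1+1 = 1 carry 1
  0+1+1 = 0 carry 1
  0+0+1 = 1
  0+1 = 1
  1+0 = 1
  0+0 = 0
  1+0 = 1
  1+0 = 1
  1+0 = 1

0b11101110100010101101111101111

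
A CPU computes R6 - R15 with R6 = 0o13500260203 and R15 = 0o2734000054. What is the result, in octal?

0o10544260127

Subtract column by column in base 8:
  3-4 → 7 (borrow)
  0-5-1 → 2 (borrow)
  2-0-1 → 1
  0-0 → 0
  6-0 → 6
  2-0 → 2
  0-4 → 4 (borrow)
  0-3-1 → 4 (borrow)
  5-7-1 → 5 (borrow)
  3-2-1 → 0
  1-0 → 1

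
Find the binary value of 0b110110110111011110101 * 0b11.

0b10100100100110011011111

Multiply each base-2 digit by 3, carrying:
  1×3 = 3 → write 1 carry 1
  0×3+1 = 1 → write 1
  1×3 = 3 → write 1 carry 1
  0×3+1 = 1 → write 1
  1×3 = 3 → write 1 carry 1
  1×3+1 = 4 → write 0 carry 2
  1×3+2 = 5 → write 1 carry 2
  1×3+2 = 5 → write 1 carry 2
  0×3+2 = 2 → write 0 carry 1
  1×3+1 = 4 → write 0 carry 2
  1×3+2 = 5 → write 1 carry 2
  1×3+2 = 5 → write 1 carry 2
  0×3+2 = 2 → write 0 carry 1
  1×3+1 = 4 → write 0 carry 2
  1×3+2 = 5 → write 1 carry 2
  0×3+2 = 2 → write 0 carry 1
  1×3+1 = 4 → write 0 carry 2
  1×3+2 = 5 → write 1 carry 2
  0×3+2 = 2 → write 0 carry 1
  1×3+1 = 4 → write 0 carry 2
  1×3+2 = 5 → write 1 carry 2
  remaining carry: 10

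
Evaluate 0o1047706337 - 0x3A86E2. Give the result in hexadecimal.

0x86505FD

0o1047706337 = 0x89F8CDF in hexadecimal.
Subtract column by column in base 16:
  F-2 → D
  D-E → F (borrow)
  C-6-1 → 5
  8-8 → 0
  F-A → 5
  9-3 → 6
  8-0 → 8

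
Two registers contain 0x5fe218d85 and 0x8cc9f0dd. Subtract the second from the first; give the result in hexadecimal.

Subtract column by column in base 16:
  5-d → 8 (borrow)
  8-d-1 → a (borrow)
  d-0-1 → c
  8-f → 9 (borrow)
  1-9-1 → 7 (borrow)
  2-c-1 → 5 (borrow)
  e-c-1 → 1
  f-8 → 7
  5-0 → 5

0x571579ca8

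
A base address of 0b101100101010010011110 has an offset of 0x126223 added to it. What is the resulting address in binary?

0b1010001011011011000001

0x126223 = 0b100100110001000100011 in binary.
Add column by column in base 2, right to left:
  0+1 = 1
  1+1 = 0 carry 1
  1+0+1 = 0 carry 1
  1+0+1 = 0 carry 1
  1+0+1 = 0 carry 1
  0+1+1 = 0 carry 1
  0+0+1 = 1
  1+0 = 1
  0+0 = 0
  0+1 = 1
  1+0 = 1
  0+0 = 0
  1+0 = 1
  0+1 = 1
  1+1 = 0 carry 1
  0+0+1 = 1
  0+0 = 0
  1+1 = 0 carry 1
  1+0+1 = 0 carry 1
  0+0+1 = 1
  1+1 = 0 carry 1
  final carry 1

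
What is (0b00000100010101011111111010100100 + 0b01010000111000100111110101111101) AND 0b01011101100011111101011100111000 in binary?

0b1010101000010000101010000100000

Add column by column in base 2, right to left:
  0+1 = 1
  0+0 = 0
  1+1 = 0 carry 1
  0+1+1 = 0 carry 1
  0+1+1 = 0 carry 1
  1+1+1 = 1 carry 1
  0+1+1 = 0 carry 1
  1+0+1 = 0 carry 1
  0+1+1 = 0 carry 1
  1+0+1 = 0 carry 1
  1+1+1 = 1 carry 1
  1+1+1 = 1 carry 1
  1+1+1 = 1 carry 1
  1+1+1 = 1 carry 1
  1+1+1 = 1 carry 1
  1+0+1 = 0 carry 1
  1+0+1 = 0 carry 1
  0+1+1 = 0 carry 1
  1+0+1 = 0 carry 1
  0+0+1 = 1
  1+0 = 1
  0+1 = 1
  1+1 = 0 carry 1
  0+1+1 = 0 carry 1
  0+0+1 = 1
  0+0 = 0
  1+0 = 1
  0+0 = 0
  0+1 = 1
  0+0 = 0
  0+1 = 1
Sum = 0b1010101001110000111110000100001; now AND with 0b01011101100011111101011100111000:
  01010101001110000111110000100001
& 01011101100011111101011100111000
= 01010101000010000101010000100000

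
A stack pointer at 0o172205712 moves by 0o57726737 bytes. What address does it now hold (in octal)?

Add column by column in base 8, right to left:
  2+7 = 1 carry 1
  1+3+1 = 5
  7+7 = 6 carry 1
  5+6+1 = 4 carry 1
  0+2+1 = 3
  2+7 = 1 carry 1
  2+7+1 = 2 carry 1
  7+5+1 = 5 carry 1
  1+0+1 = 2

0o252134651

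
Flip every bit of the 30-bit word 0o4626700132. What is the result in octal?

Each oct digit d becomes 7−d:
  4→3, 6→1, 2→5, 6→1, 7→0, 0→7, 0→7, 1→6, 3→4, 2→5

0o3151077645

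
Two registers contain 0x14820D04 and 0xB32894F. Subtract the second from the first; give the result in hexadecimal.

0x94F83B5

Subtract column by column in base 16:
  4-F → 5 (borrow)
  0-4-1 → B (borrow)
  D-9-1 → 3
  0-8 → 8 (borrow)
  2-2-1 → F (borrow)
  8-3-1 → 4
  4-B → 9 (borrow)
  1-0-1 → 0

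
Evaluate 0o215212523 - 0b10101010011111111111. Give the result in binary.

0b10001010100110110101010100

0o215212523 = 0b10001101010001010101010011 in binary.
Subtract column by column in base 2:
  1-1 → 0
  1-1 → 0
  0-1 → 1 (borrow)
  0-1-1 → 0 (borrow)
  1-1-1 → 1 (borrow)
  0-1-1 → 0 (borrow)
  1-1-1 → 1 (borrow)
  0-1-1 → 0 (borrow)
  1-1-1 → 1 (borrow)
  0-1-1 → 0 (borrow)
  1-1-1 → 1 (borrow)
  0-0-1 → 1 (borrow)
  1-0-1 → 0
  0-1 → 1 (borrow)
  0-0-1 → 1 (borrow)
  0-1-1 → 0 (borrow)
  1-0-1 → 0
  0-1 → 1 (borrow)
  1-0-1 → 0
  0-1 → 1 (borrow)
  1-0-1 → 0
  1-0 → 1
  0-0 → 0
  0-0 → 0
  0-0 → 0
  1-0 → 1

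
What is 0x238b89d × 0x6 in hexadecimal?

0xd5453ae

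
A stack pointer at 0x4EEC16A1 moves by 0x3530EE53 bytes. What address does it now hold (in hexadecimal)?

Add column by column in base 16, right to left:
  1+3 = 4
  A+5 = F
  6+E = 4 carry 1
  1+E+1 = 0 carry 1
  C+0+1 = D
  E+3 = 1 carry 1
  E+5+1 = 4 carry 1
  4+3+1 = 8

0x841D04F4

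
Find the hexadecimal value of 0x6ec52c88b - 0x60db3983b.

Subtract column by column in base 16:
  b-b → 0
  8-3 → 5
  8-8 → 0
  c-9 → 3
  2-3 → f (borrow)
  5-b-1 → 9 (borrow)
  c-d-1 → e (borrow)
  e-0-1 → d
  6-6 → 0

0xde9f3050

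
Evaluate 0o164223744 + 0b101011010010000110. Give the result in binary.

0b1110100111101110001101010

0o164223744 = 0b1110100010010011111100100 in binary.
Add column by column in base 2, right to left:
  0+0 = 0
  0+1 = 1
  1+1 = 0 carry 1
  0+0+1 = 1
  0+0 = 0
  1+0 = 1
  1+0 = 1
  1+1 = 0 carry 1
  1+0+1 = 0 carry 1
  1+0+1 = 0 carry 1
  1+1+1 = 1 carry 1
  0+0+1 = 1
  0+1 = 1
  1+1 = 0 carry 1
  0+0+1 = 1
  0+1 = 1
  1+0 = 1
  0+1 = 1
  0+0 = 0
  0+0 = 0
  1+0 = 1
  0+0 = 0
  1+0 = 1
  1+0 = 1
  1+0 = 1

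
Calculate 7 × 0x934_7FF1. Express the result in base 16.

0x406F7F97

Multiply each base-16 digit by 7, carrying:
  1×7 = 7 → write 7
  F×7 = 105 → write 9 carry 6
  F×7+6 = 111 → write F carry 6
  7×7+6 = 55 → write 7 carry 3
  4×7+3 = 31 → write F carry 1
  3×7+1 = 22 → write 6 carry 1
  9×7+1 = 64 → write 0 carry 4
  remaining carry: 4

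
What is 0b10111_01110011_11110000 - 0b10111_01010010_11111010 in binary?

Subtract column by column in base 2:
  0-0 → 0
  0-1 → 1 (borrow)
  0-0-1 → 1 (borrow)
  0-1-1 → 0 (borrow)
  1-1-1 → 1 (borrow)
  1-1-1 → 1 (borrow)
  1-1-1 → 1 (borrow)
  1-1-1 → 1 (borrow)
  1-0-1 → 0
  1-1 → 0
  0-0 → 0
  0-0 → 0
  1-1 → 0
  1-0 → 1
  1-1 → 0
  0-0 → 0
  1-1 → 0
  1-1 → 0
  1-1 → 0
  0-0 → 0
  1-1 → 0

0b10000011110110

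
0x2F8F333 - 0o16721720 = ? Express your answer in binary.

0x2F8F333 = 0b10111110001111001100110011 in binary.
0o16721720 = 0b1110111010001111010000 in binary.
Subtract column by column in base 2:
  1-0 → 1
  1-0 → 1
  0-0 → 0
  0-0 → 0
  1-1 → 0
  1-0 → 1
  0-1 → 1 (borrow)
  0-1-1 → 0 (borrow)
  1-1-1 → 1 (borrow)
  1-1-1 → 1 (borrow)
  0-0-1 → 1 (borrow)
  0-0-1 → 1 (borrow)
  1-0-1 → 0
  1-1 → 0
  1-0 → 1
  1-1 → 0
  0-1 → 1 (borrow)
  0-1-1 → 0 (borrow)
  0-0-1 → 1 (borrow)
  1-1-1 → 1 (borrow)
  1-1-1 → 1 (borrow)
  1-1-1 → 1 (borrow)
  1-0-1 → 0
  1-0 → 1
  0-0 → 0
  1-0 → 1

0b10101111010100111101100011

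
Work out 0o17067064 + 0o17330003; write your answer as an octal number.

Add column by column in base 8, right to left:
  4+3 = 7
  6+0 = 6
  0+0 = 0
  7+0 = 7
  6+3 = 1 carry 1
  0+3+1 = 4
  7+7 = 6 carry 1
  1+1+1 = 3

0o36417067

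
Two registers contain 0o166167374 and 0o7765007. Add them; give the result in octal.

0o176154403

Add column by column in base 8, right to left:
  4+7 = 3 carry 1
  7+0+1 = 0 carry 1
  3+0+1 = 4
  7+5 = 4 carry 1
  6+6+1 = 5 carry 1
  1+7+1 = 1 carry 1
  6+7+1 = 6 carry 1
  6+0+1 = 7
  1+0 = 1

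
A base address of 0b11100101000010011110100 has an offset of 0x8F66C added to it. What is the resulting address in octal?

0o36675540

0b11100101000010011110100 = 0o34502364 in octal.
0x8F66C = 0o2173154 in octal.
Add column by column in base 8, right to left:
  4+4 = 0 carry 1
  6+5+1 = 4 carry 1
  3+1+1 = 5
  2+3 = 5
  0+7 = 7
  5+1 = 6
  4+2 = 6
  3+0 = 3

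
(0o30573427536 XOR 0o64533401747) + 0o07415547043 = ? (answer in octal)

First 0o30573427536 XOR 0o64533401747 = 0o54040026271.
Add column by column in base 8, right to left:
  1+3 = 4
  7+4 = 3 carry 1
  2+0+1 = 3
  6+7 = 5 carry 1
  2+4+1 = 7
  0+5 = 5
  0+5 = 5
  4+1 = 5
  0+4 = 4
  4+7 = 3 carry 1
  5+0+1 = 6

0o63455575334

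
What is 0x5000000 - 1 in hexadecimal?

0x4FFFFFF

The trailing 6 digits are 0, so subtracting 1 borrows through: they become F and the next digit up decrements.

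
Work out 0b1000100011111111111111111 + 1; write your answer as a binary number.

The trailing 17 digits are 1 (max in base 2), so adding 1 cascades: they roll to 0 and the next digit up increments.

0b1000100100000000000000000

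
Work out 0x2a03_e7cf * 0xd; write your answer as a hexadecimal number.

0x22232c583

Multiply each base-16 digit by 13, carrying:
  f×13 = 195 → write 3 carry 12
  c×13+12 = 168 → write 8 carry 10
  7×13+10 = 101 → write 5 carry 6
  e×13+6 = 188 → write c carry 11
  3×13+11 = 50 → write 2 carry 3
  0×13+3 = 3 → write 3
  a×13 = 130 → write 2 carry 8
  2×13+8 = 34 → write 2 carry 2
  remaining carry: 2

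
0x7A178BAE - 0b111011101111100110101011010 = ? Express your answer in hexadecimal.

0x729FBE54

0b111011101111100110101011010 = 0x777CD5A in hexadecimal.
Subtract column by column in base 16:
  E-A → 4
  A-5 → 5
  B-D → E (borrow)
  8-C-1 → B (borrow)
  7-7-1 → F (borrow)
  1-7-1 → 9 (borrow)
  A-7-1 → 2
  7-0 → 7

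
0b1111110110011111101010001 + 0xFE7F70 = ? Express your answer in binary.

0xFE7F70 = 0b111111100111111101110000 in binary.
Add column by column in base 2, right to left:
  1+0 = 1
  0+0 = 0
  0+0 = 0
  0+0 = 0
  1+1 = 0 carry 1
  0+1+1 = 0 carry 1
  1+1+1 = 1 carry 1
  0+0+1 = 1
  1+1 = 0 carry 1
  1+1+1 = 1 carry 1
  1+1+1 = 1 carry 1
  1+1+1 = 1 carry 1
  1+1+1 = 1 carry 1
  1+1+1 = 1 carry 1
  0+1+1 = 0 carry 1
  0+0+1 = 1
  1+0 = 1
  1+1 = 0 carry 1
  0+1+1 = 0 carry 1
  1+1+1 = 1 carry 1
  1+1+1 = 1 carry 1
  1+1+1 = 1 carry 1
  1+1+1 = 1 carry 1
  1+1+1 = 1 carry 1
  1+0+1 = 0 carry 1
  final carry 1

0b10111110011011111011000001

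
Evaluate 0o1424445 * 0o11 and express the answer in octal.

0o15671115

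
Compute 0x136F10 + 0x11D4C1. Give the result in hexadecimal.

Add column by column in base 16, right to left:
  0+1 = 1
  1+C = D
  F+4 = 3 carry 1
  6+D+1 = 4 carry 1
  3+1+1 = 5
  1+1 = 2

0x2543D1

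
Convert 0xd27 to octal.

0o6447

Expand each hex digit to 4 bits: d=1101 2=0010 7=0111.
Group the bits in threes: 110 100 100 111 → 6447.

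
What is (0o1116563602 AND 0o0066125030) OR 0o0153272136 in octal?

0o157373136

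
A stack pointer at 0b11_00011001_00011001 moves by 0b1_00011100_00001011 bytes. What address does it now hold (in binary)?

0b1000011010100100100

Add column by column in base 2, right to left:
  1+1 = 0 carry 1
  0+1+1 = 0 carry 1
  0+0+1 = 1
  1+1 = 0 carry 1
  1+0+1 = 0 carry 1
  0+0+1 = 1
  0+0 = 0
  0+0 = 0
  1+0 = 1
  0+0 = 0
  0+1 = 1
  1+1 = 0 carry 1
  1+1+1 = 1 carry 1
  0+0+1 = 1
  0+0 = 0
  0+0 = 0
  1+1 = 0 carry 1
  1+0+1 = 0 carry 1
  final carry 1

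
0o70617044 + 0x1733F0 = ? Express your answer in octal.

0o76451024

0x1733F0 = 0o5631760 in octal.
Add column by column in base 8, right to left:
  4+0 = 4
  4+6 = 2 carry 1
  0+7+1 = 0 carry 1
  7+1+1 = 1 carry 1
  1+3+1 = 5
  6+6 = 4 carry 1
  0+5+1 = 6
  7+0 = 7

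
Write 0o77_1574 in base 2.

0b111111001101111100

Each octal digit is 3 bits: 7=111 7=111 1=001 5=101 7=111 4=100.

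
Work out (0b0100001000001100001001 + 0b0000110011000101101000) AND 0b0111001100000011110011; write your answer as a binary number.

Add column by column in base 2, right to left:
  1+0 = 1
  0+0 = 0
  0+0 = 0
  1+1 = 0 carry 1
  0+0+1 = 1
  0+1 = 1
  0+1 = 1
  0+0 = 0
  1+1 = 0 carry 1
  1+0+1 = 0 carry 1
  0+0+1 = 1
  0+0 = 0
  0+1 = 1
  0+1 = 1
  0+0 = 0
  1+0 = 1
  0+1 = 1
  0+1 = 1
  0+0 = 0
  0+0 = 0
  1+0 = 1
Sum = 0b100111011010001110001; now AND with 0b0111001100000011110011:
  0100111011010001110001
& 0111001100000011110011
= 0100001000000001110001

0b100001000000001110001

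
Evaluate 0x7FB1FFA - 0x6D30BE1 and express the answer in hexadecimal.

0x1281419

Subtract column by column in base 16:
  A-1 → 9
  F-E → 1
  F-B → 4
  1-0 → 1
  B-3 → 8
  F-D → 2
  7-6 → 1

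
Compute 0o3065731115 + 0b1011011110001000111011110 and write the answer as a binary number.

0o3065731115 = 0b11000110101111011001001001101 in binary.
Add column by column in base 2, right to left:
  1+0 = 1
  0+1 = 1
  1+1 = 0 carry 1
  1+1+1 = 1 carry 1
  0+1+1 = 0 carry 1
  0+0+1 = 1
  1+1 = 0 carry 1
  0+1+1 = 0 carry 1
  0+1+1 = 0 carry 1
  1+0+1 = 0 carry 1
  0+0+1 = 1
  0+0 = 0
  1+1 = 0 carry 1
  1+0+1 = 0 carry 1
  0+0+1 = 1
  1+0 = 1
  1+1 = 0 carry 1
  1+1+1 = 1 carry 1
  1+1+1 = 1 carry 1
  0+1+1 = 0 carry 1
  1+0+1 = 0 carry 1
  0+1+1 = 0 carry 1
  1+1+1 = 1 carry 1
  1+0+1 = 0 carry 1
  0+1+1 = 0 carry 1
  0+0+1 = 1
  0+0 = 0
  1+0 = 1
  1+0 = 1

0b11010010001101100010000101011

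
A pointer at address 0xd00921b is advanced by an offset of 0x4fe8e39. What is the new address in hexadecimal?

Add column by column in base 16, right to left:
  b+9 = 4 carry 1
  1+3+1 = 5
  2+e = 0 carry 1
  9+8+1 = 2 carry 1
  0+e+1 = f
  0+f = f
  d+4 = 1 carry 1
  final carry 1

0x11ff2054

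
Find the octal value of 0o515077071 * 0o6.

0o3716572526

Multiply each base-8 digit by 6, carrying:
  1×6 = 6 → write 6
  7×6 = 42 → write 2 carry 5
  0×6+5 = 5 → write 5
  7×6 = 42 → write 2 carry 5
  7×6+5 = 47 → write 7 carry 5
  0×6+5 = 5 → write 5
  5×6 = 30 → write 6 carry 3
  1×6+3 = 9 → write 1 carry 1
  5×6+1 = 31 → write 7 carry 3
  remaining carry: 3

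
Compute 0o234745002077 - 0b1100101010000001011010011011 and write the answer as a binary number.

0b10011011010111010111110110110100100

0o234745002077 = 0b10011100111100101000000010000111111 in binary.
Subtract column by column in base 2:
  1-1 → 0
  1-1 → 0
  1-0 → 1
  1-1 → 0
  1-1 → 0
  1-0 → 1
  0-0 → 0
  0-1 → 1 (borrow)
  0-0-1 → 1 (borrow)
  0-1-1 → 0 (borrow)
  1-1-1 → 1 (borrow)
  0-0-1 → 1 (borrow)
  0-1-1 → 0 (borrow)
  0-0-1 → 1 (borrow)
  0-0-1 → 1 (borrow)
  0-0-1 → 1 (borrow)
  0-0-1 → 1 (borrow)
  0-0-1 → 1 (borrow)
  1-0-1 → 0
  0-1 → 1 (borrow)
  1-0-1 → 0
  0-1 → 1 (borrow)
  0-0-1 → 1 (borrow)
  1-1-1 → 1 (borrow)
  1-0-1 → 0
  1-0 → 1
  1-1 → 0
  0-1 → 1 (borrow)
  0-0-1 → 1 (borrow)
  1-0-1 → 0
  1-0 → 1
  1-0 → 1
  0-0 → 0
  0-0 → 0
  1-0 → 1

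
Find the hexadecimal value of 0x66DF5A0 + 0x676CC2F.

Add column by column in base 16, right to left:
  0+F = F
  A+2 = C
  5+C = 1 carry 1
  F+C+1 = C carry 1
  D+6+1 = 4 carry 1
  6+7+1 = E
  6+6 = C

0xCE4C1CF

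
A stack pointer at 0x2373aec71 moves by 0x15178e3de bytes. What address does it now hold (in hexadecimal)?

Add column by column in base 16, right to left:
  1+e = f
  7+d = 4 carry 1
  c+3+1 = 0 carry 1
  e+e+1 = d carry 1
  a+8+1 = 3 carry 1
  3+7+1 = b
  7+1 = 8
  3+5 = 8
  2+1 = 3

0x388b3d04f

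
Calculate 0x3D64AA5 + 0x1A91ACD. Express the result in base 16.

0x57F6572

Add column by column in base 16, right to left:
  5+D = 2 carry 1
  A+C+1 = 7 carry 1
  A+A+1 = 5 carry 1
  4+1+1 = 6
  6+9 = F
  D+A = 7 carry 1
  3+1+1 = 5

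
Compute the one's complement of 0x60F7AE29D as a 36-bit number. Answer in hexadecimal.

Each hex digit d becomes F−d:
  6→9, 0→F, F→0, 7→8, A→5, E→1, 2→D, 9→6, D→2

0x9F0851D62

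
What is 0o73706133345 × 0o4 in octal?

0o357430555624

Multiply each base-8 digit by 4, carrying:
  5×4 = 20 → write 4 carry 2
  4×4+2 = 18 → write 2 carry 2
  3×4+2 = 14 → write 6 carry 1
  3×4+1 = 13 → write 5 carry 1
  3×4+1 = 13 → write 5 carry 1
  1×4+1 = 5 → write 5
  6×4 = 24 → write 0 carry 3
  0×4+3 = 3 → write 3
  7×4 = 28 → write 4 carry 3
  3×4+3 = 15 → write 7 carry 1
  7×4+1 = 29 → write 5 carry 3
  remaining carry: 3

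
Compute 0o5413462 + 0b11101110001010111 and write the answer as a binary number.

0o5413462 = 0b101100001011100110010 in binary.
Add column by column in base 2, right to left:
  0+1 = 1
  1+1 = 0 carry 1
  0+1+1 = 0 carry 1
  0+0+1 = 1
  1+1 = 0 carry 1
  1+0+1 = 0 carry 1
  0+1+1 = 0 carry 1
  0+0+1 = 1
  1+0 = 1
  1+0 = 1
  1+1 = 0 carry 1
  0+1+1 = 0 carry 1
  1+1+1 = 1 carry 1
  0+0+1 = 1
  0+1 = 1
  0+1 = 1
  0+1 = 1
  1+0 = 1
  1+0 = 1
  0+0 = 0
  1+0 = 1

0b101111111001110001001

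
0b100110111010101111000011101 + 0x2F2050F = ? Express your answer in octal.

0b100110111010101111000011101 = 0o467257035 in octal.
0x2F2050F = 0o274402417 in octal.
Add column by column in base 8, right to left:
  5+7 = 4 carry 1
  3+1+1 = 5
  0+4 = 4
  7+2 = 1 carry 1
  5+0+1 = 6
  2+4 = 6
  7+4 = 3 carry 1
  6+7+1 = 6 carry 1
  4+2+1 = 7

0o763661454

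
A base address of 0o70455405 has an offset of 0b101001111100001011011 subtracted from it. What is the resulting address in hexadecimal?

0o70455405 = 0xE25B05 in hexadecimal.
0b101001111100001011011 = 0x14F85B in hexadecimal.
Subtract column by column in base 16:
  5-B → A (borrow)
  0-5-1 → A (borrow)
  B-8-1 → 2
  5-F → 6 (borrow)
  2-4-1 → D (borrow)
  E-1-1 → C

0xCD62AA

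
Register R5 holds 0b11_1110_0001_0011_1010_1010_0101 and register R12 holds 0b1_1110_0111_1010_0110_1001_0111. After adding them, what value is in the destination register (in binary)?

0b101110010001110000100111100

Add column by column in base 2, right to left:
  1+1 = 0 carry 1
  0+1+1 = 0 carry 1
  1+1+1 = 1 carry 1
  0+0+1 = 1
  0+1 = 1
  1+0 = 1
  0+0 = 0
  1+1 = 0 carry 1
  0+0+1 = 1
  1+1 = 0 carry 1
  0+1+1 = 0 carry 1
  1+0+1 = 0 carry 1
  1+0+1 = 0 carry 1
  1+1+1 = 1 carry 1
  0+0+1 = 1
  0+1 = 1
  1+1 = 0 carry 1
  0+1+1 = 0 carry 1
  0+1+1 = 0 carry 1
  0+0+1 = 1
  0+0 = 0
  1+1 = 0 carry 1
  1+1+1 = 1 carry 1
  1+1+1 = 1 carry 1
  1+1+1 = 1 carry 1
  1+0+1 = 0 carry 1
  final carry 1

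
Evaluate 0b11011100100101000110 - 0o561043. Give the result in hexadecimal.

0b11011100100101000110 = 0xdc946 in hexadecimal.
0o561043 = 0x2e223 in hexadecimal.
Subtract column by column in base 16:
  6-3 → 3
  4-2 → 2
  9-2 → 7
  c-e → e (borrow)
  d-2-1 → a

0xae723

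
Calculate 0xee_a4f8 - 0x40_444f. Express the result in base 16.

0xae60a9

Subtract column by column in base 16:
  8-f → 9 (borrow)
  f-4-1 → a
  4-4 → 0
  a-4 → 6
  e-0 → e
  e-4 → a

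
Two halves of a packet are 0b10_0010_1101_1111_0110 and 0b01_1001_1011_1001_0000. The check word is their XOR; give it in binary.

XOR bit by bit (1 where the bits differ):
  100010110111110110
^ 011001101110010000
= 111011011001100110

0b111011011001100110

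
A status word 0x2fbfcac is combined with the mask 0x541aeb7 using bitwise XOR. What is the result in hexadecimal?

0x7ba521b

XOR each hex digit independently (no carries):
  2^5=7, f^4=b, b^1=a, f^a=5, c^e=2, a^b=1, c^7=b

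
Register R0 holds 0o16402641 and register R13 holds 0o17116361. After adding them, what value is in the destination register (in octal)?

Add column by column in base 8, right to left:
  1+1 = 2
  4+6 = 2 carry 1
  6+3+1 = 2 carry 1
  2+6+1 = 1 carry 1
  0+1+1 = 2
  4+1 = 5
  6+7 = 5 carry 1
  1+1+1 = 3

0o35521222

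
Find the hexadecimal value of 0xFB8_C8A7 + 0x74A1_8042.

0x845A48E9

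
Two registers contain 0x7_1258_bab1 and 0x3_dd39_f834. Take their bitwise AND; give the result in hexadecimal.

0x31018b830

AND each hex digit independently (no carries):
  7&3=3, 1&d=1, 2&d=0, 5&3=1, 8&9=8, b&f=b, a&8=8, b&3=3, 1&4=0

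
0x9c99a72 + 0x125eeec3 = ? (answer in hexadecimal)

Add column by column in base 16, right to left:
  2+3 = 5
  7+c = 3 carry 1
  a+e+1 = 9 carry 1
  9+e+1 = 8 carry 1
  9+e+1 = 8 carry 1
  c+5+1 = 2 carry 1
  9+2+1 = c
  0+1 = 1

0x1c288935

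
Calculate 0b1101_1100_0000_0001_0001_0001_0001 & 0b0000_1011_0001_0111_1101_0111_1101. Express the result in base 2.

0b0000100000000001000100010001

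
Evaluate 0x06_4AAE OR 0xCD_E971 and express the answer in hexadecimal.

OR each hex digit independently (no carries):
  0|C=C, 6|D=F, 4|E=E, A|9=B, A|7=F, E|1=F

0xCFEBFF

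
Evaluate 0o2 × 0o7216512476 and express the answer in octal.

Multiply each base-8 digit by 2, carrying:
  6×2 = 12 → write 4 carry 1
  7×2+1 = 15 → write 7 carry 1
  4×2+1 = 9 → write 1 carry 1
  2×2+1 = 5 → write 5
  1×2 = 2 → write 2
  5×2 = 10 → write 2 carry 1
  6×2+1 = 13 → write 5 carry 1
  1×2+1 = 3 → write 3
  2×2 = 4 → write 4
  7×2 = 14 → write 6 carry 1
  remaining carry: 1

0o16435225174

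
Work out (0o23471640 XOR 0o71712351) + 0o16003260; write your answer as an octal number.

First 0o23471640 XOR 0o71712351 = 0o52363511.
Add column by column in base 8, right to left:
  1+0 = 1
  1+6 = 7
  5+2 = 7
  3+3 = 6
  6+0 = 6
  3+0 = 3
  2+6 = 0 carry 1
  5+1+1 = 7

0o70366771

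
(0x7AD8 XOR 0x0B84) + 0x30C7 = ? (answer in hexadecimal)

0xA223

First 0x7AD8 XOR 0x0B84 = 0x715C.
Add column by column in base 16, right to left:
  C+7 = 3 carry 1
  5+C+1 = 2 carry 1
  1+0+1 = 2
  7+3 = A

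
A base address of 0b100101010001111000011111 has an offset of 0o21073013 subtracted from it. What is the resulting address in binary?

0o21073013 = 0b10001000111011000001011 in binary.
Subtract column by column in base 2:
  1-1 → 0
  1-1 → 0
  1-0 → 1
  1-1 → 0
  1-0 → 1
  0-0 → 0
  0-0 → 0
  0-0 → 0
  0-0 → 0
  1-1 → 0
  1-1 → 0
  1-0 → 1
  1-1 → 0
  0-1 → 1 (borrow)
  0-1-1 → 0 (borrow)
  0-0-1 → 1 (borrow)
  1-0-1 → 0
  0-0 → 0
  1-1 → 0
  0-0 → 0
  1-0 → 1
  0-0 → 0
  0-1 → 1 (borrow)
  1-0-1 → 0

0b10100001010100000010100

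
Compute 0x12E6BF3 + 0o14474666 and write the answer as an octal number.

0o130162651

0x12E6BF3 = 0o113465763 in octal.
Add column by column in base 8, right to left:
  3+6 = 1 carry 1
  6+6+1 = 5 carry 1
  7+6+1 = 6 carry 1
  5+4+1 = 2 carry 1
  6+7+1 = 6 carry 1
  4+4+1 = 1 carry 1
  3+4+1 = 0 carry 1
  1+1+1 = 3
  1+0 = 1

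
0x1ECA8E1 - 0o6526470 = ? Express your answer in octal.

0o164375651

0x1ECA8E1 = 0o173124341 in octal.
Subtract column by column in base 8:
  1-0 → 1
  4-7 → 5 (borrow)
  3-4-1 → 6 (borrow)
  4-6-1 → 5 (borrow)
  2-2-1 → 7 (borrow)
  1-5-1 → 3 (borrow)
  3-6-1 → 4 (borrow)
  7-0-1 → 6
  1-0 → 1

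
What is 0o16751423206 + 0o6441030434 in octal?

0o25412453642

Add column by column in base 8, right to left:
  6+4 = 2 carry 1
  0+3+1 = 4
  2+4 = 6
  3+0 = 3
  2+3 = 5
  4+0 = 4
  1+1 = 2
  5+4 = 1 carry 1
  7+4+1 = 4 carry 1
  6+6+1 = 5 carry 1
  1+0+1 = 2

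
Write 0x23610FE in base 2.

0b10001101100001000011111110

Expand each hex digit to 4 bits: 2=0010 3=0011 6=0110 1=0001 0=0000 F=1111 E=1110.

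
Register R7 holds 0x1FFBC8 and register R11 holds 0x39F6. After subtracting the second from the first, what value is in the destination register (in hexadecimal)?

Subtract column by column in base 16:
  8-6 → 2
  C-F → D (borrow)
  B-9-1 → 1
  F-3 → C
  F-0 → F
  1-0 → 1

0x1FC1D2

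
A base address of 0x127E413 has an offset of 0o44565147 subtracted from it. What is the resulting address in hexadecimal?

0o44565147 = 0x92EA67 in hexadecimal.
Subtract column by column in base 16:
  3-7 → C (borrow)
  1-6-1 → A (borrow)
  4-A-1 → 9 (borrow)
  E-E-1 → F (borrow)
  7-2-1 → 4
  2-9 → 9 (borrow)
  1-0-1 → 0

0x94F9AC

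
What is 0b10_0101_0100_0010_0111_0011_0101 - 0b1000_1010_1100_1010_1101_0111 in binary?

0b1110010010101110001011110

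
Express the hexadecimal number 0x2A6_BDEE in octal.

0o251536756

Expand each hex digit to 4 bits: 2=0010 A=1010 6=0110 B=1011 D=1101 E=1110 E=1110.
Group the bits in threes: 010 101 001 101 011 110 111 101 110 → 251536756.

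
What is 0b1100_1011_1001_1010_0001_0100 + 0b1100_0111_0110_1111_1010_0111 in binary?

0b1100100110000100110111011

Add column by column in base 2, right to left:
  0+1 = 1
  0+1 = 1
  1+1 = 0 carry 1
  0+0+1 = 1
  1+0 = 1
  0+1 = 1
  0+0 = 0
  0+1 = 1
  0+1 = 1
  1+1 = 0 carry 1
  0+1+1 = 0 carry 1
  1+1+1 = 1 carry 1
  1+0+1 = 0 carry 1
  0+1+1 = 0 carry 1
  0+1+1 = 0 carry 1
  1+0+1 = 0 carry 1
  1+1+1 = 1 carry 1
  1+1+1 = 1 carry 1
  0+1+1 = 0 carry 1
  1+0+1 = 0 carry 1
  0+0+1 = 1
  0+0 = 0
  1+1 = 0 carry 1
  1+1+1 = 1 carry 1
  final carry 1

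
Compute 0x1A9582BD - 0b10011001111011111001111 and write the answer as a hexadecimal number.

0x1A488AEE

0b10011001111011111001111 = 0x4CF7CF in hexadecimal.
Subtract column by column in base 16:
  D-F → E (borrow)
  B-C-1 → E (borrow)
  2-7-1 → A (borrow)
  8-F-1 → 8 (borrow)
  5-C-1 → 8 (borrow)
  9-4-1 → 4
  A-0 → A
  1-0 → 1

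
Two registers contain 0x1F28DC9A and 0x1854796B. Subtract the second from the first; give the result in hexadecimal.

0x6D4632F

Subtract column by column in base 16:
  A-B → F (borrow)
  9-6-1 → 2
  C-9 → 3
  D-7 → 6
  8-4 → 4
  2-5 → D (borrow)
  F-8-1 → 6
  1-1 → 0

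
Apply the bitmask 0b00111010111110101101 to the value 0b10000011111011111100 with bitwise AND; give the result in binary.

0b00000010111010101100

AND bit by bit (1 only where both bits are 1):
  10000011111011111100
& 00111010111110101101
= 00000010111010101100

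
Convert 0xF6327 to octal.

Expand each hex digit to 4 bits: F=1111 6=0110 3=0011 2=0010 7=0111.
Group the bits in threes: 011 110 110 001 100 100 111 → 3661447.

0o3661447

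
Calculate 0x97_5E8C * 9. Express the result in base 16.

0x55252EC

Multiply each base-16 digit by 9, carrying:
  C×9 = 108 → write C carry 6
  8×9+6 = 78 → write E carry 4
  E×9+4 = 130 → write 2 carry 8
  5×9+8 = 53 → write 5 carry 3
  7×9+3 = 66 → write 2 carry 4
  9×9+4 = 85 → write 5 carry 5
  remaining carry: 5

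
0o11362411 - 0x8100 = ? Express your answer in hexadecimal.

0o11362411 = 0x25e509 in hexadecimal.
Subtract column by column in base 16:
  9-0 → 9
  0-0 → 0
  5-1 → 4
  e-8 → 6
  5-0 → 5
  2-0 → 2

0x256409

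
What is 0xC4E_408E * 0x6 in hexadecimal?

Multiply each base-16 digit by 6, carrying:
  E×6 = 84 → write 4 carry 5
  8×6+5 = 53 → write 5 carry 3
  0×6+3 = 3 → write 3
  4×6 = 24 → write 8 carry 1
  E×6+1 = 85 → write 5 carry 5
  4×6+5 = 29 → write D carry 1
  C×6+1 = 73 → write 9 carry 4
  remaining carry: 4

0x49D58354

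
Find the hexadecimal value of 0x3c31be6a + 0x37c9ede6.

Add column by column in base 16, right to left:
  a+6 = 0 carry 1
  6+e+1 = 5 carry 1
  e+d+1 = c carry 1
  b+e+1 = a carry 1
  1+9+1 = b
  3+c = f
  c+7 = 3 carry 1
  3+3+1 = 7

0x73fbac50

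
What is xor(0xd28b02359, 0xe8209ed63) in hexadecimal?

XOR each hex digit independently (no carries):
  d^e=3, 2^8=a, 8^2=a, b^0=b, 0^9=9, 2^e=c, 3^d=e, 5^6=3, 9^3=a

0x3aab9ce3a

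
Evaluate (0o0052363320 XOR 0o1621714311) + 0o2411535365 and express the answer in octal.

First 0o0052363320 XOR 0o1621714311 = 0o1673477031.
Add column by column in base 8, right to left:
  1+5 = 6
  3+6 = 1 carry 1
  0+3+1 = 4
  7+5 = 4 carry 1
  7+3+1 = 3 carry 1
  4+5+1 = 2 carry 1
  3+1+1 = 5
  7+1 = 0 carry 1
  6+4+1 = 3 carry 1
  1+2+1 = 4

0o4305234416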